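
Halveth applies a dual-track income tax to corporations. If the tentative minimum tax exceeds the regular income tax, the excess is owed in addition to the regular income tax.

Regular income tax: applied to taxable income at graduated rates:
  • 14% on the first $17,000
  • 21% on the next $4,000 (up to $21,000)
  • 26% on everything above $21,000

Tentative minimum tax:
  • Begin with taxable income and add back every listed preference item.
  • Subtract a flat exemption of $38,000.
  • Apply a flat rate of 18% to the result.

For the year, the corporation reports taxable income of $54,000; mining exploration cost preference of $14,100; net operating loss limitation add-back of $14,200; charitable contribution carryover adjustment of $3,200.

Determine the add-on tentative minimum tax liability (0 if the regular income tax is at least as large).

$0

Tentative minimum tax:
  Adjusted income: $54,000 + $14,100 + $14,200 + $3,200 = $85,500
  Less exemption $38,000 → base $47,500
  $47,500 × 18% = $8,550

Regular income tax:
  $17,000 × 14% = $2,380
  $4,000 × 21% = $840
  $33,000 × 26% = $8,580
  → $11,800

$8,550 ≤ $11,800, so no add-on is due.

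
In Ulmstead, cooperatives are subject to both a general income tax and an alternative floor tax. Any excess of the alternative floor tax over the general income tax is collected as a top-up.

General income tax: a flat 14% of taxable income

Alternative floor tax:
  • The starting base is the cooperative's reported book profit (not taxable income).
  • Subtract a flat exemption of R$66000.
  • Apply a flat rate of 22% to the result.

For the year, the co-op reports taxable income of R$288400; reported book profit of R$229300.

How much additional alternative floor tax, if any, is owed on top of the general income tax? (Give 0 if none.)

Alternative floor tax:
  Base (reported book profit): R$229300
  Less exemption R$66000 → base R$163300
  R$163300 × 22% = R$35926

General income tax:
  R$288400 × 14% = R$40376

R$35926 ≤ R$40376, so no add-on is due.

R$0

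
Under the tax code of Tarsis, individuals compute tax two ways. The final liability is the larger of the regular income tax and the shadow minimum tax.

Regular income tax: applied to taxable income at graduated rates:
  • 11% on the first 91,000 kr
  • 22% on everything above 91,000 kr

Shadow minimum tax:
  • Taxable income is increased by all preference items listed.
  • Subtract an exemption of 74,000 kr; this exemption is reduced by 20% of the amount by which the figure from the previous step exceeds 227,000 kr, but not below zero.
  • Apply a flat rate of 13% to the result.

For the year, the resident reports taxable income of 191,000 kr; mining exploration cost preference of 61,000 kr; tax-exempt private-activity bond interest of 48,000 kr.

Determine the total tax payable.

Regular income tax:
  91,000 kr × 11% = 10,010 kr
  100,000 kr × 22% = 22,000 kr
  → 32,010 kr

Shadow minimum tax:
  Adjusted income: 191,000 kr + 61,000 kr + 48,000 kr = 300,000 kr
  Exemption: 74,000 kr − 20% × (300,000 kr − 227,000 kr) = 74,000 kr − 14,600 kr = 59,400 kr
  Base: 300,000 kr − 59,400 kr = 240,600 kr
  240,600 kr × 13% = 31,278 kr

32,010 kr > 31,278 kr, so the regular income tax governs.

32,010 kr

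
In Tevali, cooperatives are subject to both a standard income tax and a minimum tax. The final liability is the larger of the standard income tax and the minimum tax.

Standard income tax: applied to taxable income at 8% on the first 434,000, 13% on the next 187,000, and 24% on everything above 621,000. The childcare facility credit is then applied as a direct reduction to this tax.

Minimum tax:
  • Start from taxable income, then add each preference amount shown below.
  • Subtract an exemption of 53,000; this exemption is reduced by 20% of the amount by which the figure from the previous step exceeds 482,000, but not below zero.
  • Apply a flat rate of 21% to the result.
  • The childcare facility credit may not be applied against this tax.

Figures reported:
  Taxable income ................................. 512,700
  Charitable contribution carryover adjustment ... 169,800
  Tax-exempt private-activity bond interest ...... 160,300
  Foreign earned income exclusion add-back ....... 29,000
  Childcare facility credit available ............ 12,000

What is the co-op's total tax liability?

Standard income tax:
  434,000 × 8% = 34,720
  78,700 × 13% = 10,231
  → 44,951
  Less childcare facility credit 12,000 → 32,951

Minimum tax:
  Adjusted income: 512,700 + 169,800 + 160,300 + 29,000 = 871,800
  Exemption: 20% × (871,800 − 482,000) = 77,960 ≥ 53,000, so the exemption is fully phased out
  Base: 871,800 − 0 = 871,800
  871,800 × 21% = 183,078

183,078 > 32,951, so the minimum tax is the binding amount.

183,078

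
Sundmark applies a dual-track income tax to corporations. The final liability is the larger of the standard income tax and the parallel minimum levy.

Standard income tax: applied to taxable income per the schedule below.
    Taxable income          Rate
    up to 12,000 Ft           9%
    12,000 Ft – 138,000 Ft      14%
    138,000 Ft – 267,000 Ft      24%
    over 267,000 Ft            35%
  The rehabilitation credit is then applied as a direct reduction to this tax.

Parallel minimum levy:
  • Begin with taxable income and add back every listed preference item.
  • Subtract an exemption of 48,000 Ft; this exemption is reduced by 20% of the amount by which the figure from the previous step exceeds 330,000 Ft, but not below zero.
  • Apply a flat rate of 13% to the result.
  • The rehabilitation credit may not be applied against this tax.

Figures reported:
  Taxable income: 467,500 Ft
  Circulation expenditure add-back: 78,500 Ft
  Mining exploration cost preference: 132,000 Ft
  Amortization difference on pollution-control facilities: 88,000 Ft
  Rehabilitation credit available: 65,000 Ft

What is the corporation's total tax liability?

99,580 Ft

Parallel minimum levy:
  Adjusted income: 467,500 Ft + 78,500 Ft + 132,000 Ft + 88,000 Ft = 766,000 Ft
  Exemption: 20% × (766,000 Ft − 330,000 Ft) = 87,200 Ft ≥ 48,000 Ft, so the exemption is fully phased out
  Base: 766,000 Ft − 0 Ft = 766,000 Ft
  766,000 Ft × 13% = 99,580 Ft

Standard income tax:
  12,000 Ft × 9% = 1,080 Ft
  126,000 Ft × 14% = 17,640 Ft
  129,000 Ft × 24% = 30,960 Ft
  200,500 Ft × 35% = 70,175 Ft
  → 119,855 Ft
  Less rehabilitation credit 65,000 Ft → 54,855 Ft

99,580 Ft > 54,855 Ft, so the parallel minimum levy is the binding amount.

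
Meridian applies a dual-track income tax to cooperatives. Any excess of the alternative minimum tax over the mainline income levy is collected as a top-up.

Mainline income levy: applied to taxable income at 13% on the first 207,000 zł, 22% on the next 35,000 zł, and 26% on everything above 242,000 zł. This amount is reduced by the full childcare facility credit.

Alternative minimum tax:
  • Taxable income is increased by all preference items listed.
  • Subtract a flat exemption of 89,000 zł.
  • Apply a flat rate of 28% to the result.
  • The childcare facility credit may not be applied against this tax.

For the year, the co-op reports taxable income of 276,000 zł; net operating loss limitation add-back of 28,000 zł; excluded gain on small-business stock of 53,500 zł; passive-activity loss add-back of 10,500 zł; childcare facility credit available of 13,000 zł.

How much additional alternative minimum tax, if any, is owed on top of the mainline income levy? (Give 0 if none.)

Alternative minimum tax:
  Adjusted income: 276,000 zł + 28,000 zł + 53,500 zł + 10,500 zł = 368,000 zł
  Less exemption 89,000 zł → base 279,000 zł
  279,000 zł × 28% = 78,120 zł

Mainline income levy:
  207,000 zł × 13% = 26,910 zł
  35,000 zł × 22% = 7,700 zł
  34,000 zł × 26% = 8,840 zł
  → 43,450 zł
  Less childcare facility credit 13,000 zł → 30,450 zł

Excess of alternative minimum tax over mainline income levy: 78,120 zł − 30,450 zł = 47,670 zł.

47,670 zł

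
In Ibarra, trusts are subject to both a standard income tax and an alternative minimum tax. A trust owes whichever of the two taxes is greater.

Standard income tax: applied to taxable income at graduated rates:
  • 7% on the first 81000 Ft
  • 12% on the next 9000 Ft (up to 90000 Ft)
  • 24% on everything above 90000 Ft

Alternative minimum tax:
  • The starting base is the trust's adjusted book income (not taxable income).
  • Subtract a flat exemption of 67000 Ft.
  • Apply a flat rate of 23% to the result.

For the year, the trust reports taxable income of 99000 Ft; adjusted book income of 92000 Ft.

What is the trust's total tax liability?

8910 Ft

Alternative minimum tax:
  Base (adjusted book income): 92000 Ft
  Less exemption 67000 Ft → base 25000 Ft
  25000 Ft × 23% = 5750 Ft

Standard income tax:
  81000 Ft × 7% = 5670 Ft
  9000 Ft × 12% = 1080 Ft
  9000 Ft × 24% = 2160 Ft
  → 8910 Ft

8910 Ft > 5750 Ft, so the standard income tax governs.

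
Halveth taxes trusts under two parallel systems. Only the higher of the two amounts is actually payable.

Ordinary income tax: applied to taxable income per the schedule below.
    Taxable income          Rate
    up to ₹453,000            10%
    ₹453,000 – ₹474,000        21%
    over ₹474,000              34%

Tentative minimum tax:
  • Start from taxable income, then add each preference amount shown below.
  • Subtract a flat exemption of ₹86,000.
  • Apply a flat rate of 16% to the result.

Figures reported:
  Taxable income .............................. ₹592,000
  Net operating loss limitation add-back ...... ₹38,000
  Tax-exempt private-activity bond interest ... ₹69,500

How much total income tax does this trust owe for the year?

₹98,160

Ordinary income tax:
  ₹453,000 × 10% = ₹45,300
  ₹21,000 × 21% = ₹4,410
  ₹118,000 × 34% = ₹40,120
  → ₹89,830

Tentative minimum tax:
  Adjusted income: ₹592,000 + ₹38,000 + ₹69,500 = ₹699,500
  Less exemption ₹86,000 → base ₹613,500
  ₹613,500 × 16% = ₹98,160

₹98,160 > ₹89,830, so the tentative minimum tax is the binding amount.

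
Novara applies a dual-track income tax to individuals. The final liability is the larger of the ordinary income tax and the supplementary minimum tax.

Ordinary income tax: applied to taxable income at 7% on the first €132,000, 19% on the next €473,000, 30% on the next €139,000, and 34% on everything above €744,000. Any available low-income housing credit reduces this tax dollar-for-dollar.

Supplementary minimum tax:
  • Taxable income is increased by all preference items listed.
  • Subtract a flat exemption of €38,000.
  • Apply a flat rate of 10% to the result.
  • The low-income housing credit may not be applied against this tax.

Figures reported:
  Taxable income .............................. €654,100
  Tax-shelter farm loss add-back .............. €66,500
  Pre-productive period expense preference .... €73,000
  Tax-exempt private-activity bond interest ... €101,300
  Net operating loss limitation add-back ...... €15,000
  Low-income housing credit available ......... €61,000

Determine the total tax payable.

€87,190

Supplementary minimum tax:
  Adjusted income: €654,100 + €66,500 + €73,000 + €101,300 + €15,000 = €909,900
  Less exemption €38,000 → base €871,900
  €871,900 × 10% = €87,190

Ordinary income tax:
  €132,000 × 7% = €9,240
  €473,000 × 19% = €89,870
  €49,100 × 30% = €14,730
  → €113,840
  Less low-income housing credit €61,000 → €52,840

€87,190 > €52,840, so the supplementary minimum tax is the binding amount.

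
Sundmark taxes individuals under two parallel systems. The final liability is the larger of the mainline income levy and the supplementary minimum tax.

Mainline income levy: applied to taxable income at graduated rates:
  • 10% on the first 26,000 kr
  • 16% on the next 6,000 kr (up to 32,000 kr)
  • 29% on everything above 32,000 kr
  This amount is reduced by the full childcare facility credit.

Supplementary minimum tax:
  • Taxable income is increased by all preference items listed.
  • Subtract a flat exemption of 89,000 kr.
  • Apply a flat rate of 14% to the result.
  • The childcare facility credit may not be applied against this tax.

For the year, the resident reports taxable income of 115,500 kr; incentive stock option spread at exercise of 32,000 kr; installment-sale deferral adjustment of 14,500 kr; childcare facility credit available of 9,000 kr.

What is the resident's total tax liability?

18,775 kr

Supplementary minimum tax:
  Adjusted income: 115,500 kr + 32,000 kr + 14,500 kr = 162,000 kr
  Less exemption 89,000 kr → base 73,000 kr
  73,000 kr × 14% = 10,220 kr

Mainline income levy:
  26,000 kr × 10% = 2,600 kr
  6,000 kr × 16% = 960 kr
  83,500 kr × 29% = 24,215 kr
  → 27,775 kr
  Less childcare facility credit 9,000 kr → 18,775 kr

18,775 kr > 10,220 kr, so the mainline income levy governs.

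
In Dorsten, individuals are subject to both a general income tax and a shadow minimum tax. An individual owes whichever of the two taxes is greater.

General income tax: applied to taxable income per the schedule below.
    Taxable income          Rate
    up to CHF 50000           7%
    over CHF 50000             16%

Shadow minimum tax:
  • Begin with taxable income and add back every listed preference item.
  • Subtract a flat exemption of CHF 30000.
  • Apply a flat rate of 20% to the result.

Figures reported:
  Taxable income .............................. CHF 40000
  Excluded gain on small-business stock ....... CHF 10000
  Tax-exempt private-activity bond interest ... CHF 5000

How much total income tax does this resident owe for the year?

CHF 5000

Shadow minimum tax:
  Adjusted income: CHF 40000 + CHF 10000 + CHF 5000 = CHF 55000
  Less exemption CHF 30000 → base CHF 25000
  CHF 25000 × 20% = CHF 5000

General income tax:
  CHF 40000 × 7% = CHF 2800

CHF 5000 > CHF 2800, so the shadow minimum tax is the binding amount.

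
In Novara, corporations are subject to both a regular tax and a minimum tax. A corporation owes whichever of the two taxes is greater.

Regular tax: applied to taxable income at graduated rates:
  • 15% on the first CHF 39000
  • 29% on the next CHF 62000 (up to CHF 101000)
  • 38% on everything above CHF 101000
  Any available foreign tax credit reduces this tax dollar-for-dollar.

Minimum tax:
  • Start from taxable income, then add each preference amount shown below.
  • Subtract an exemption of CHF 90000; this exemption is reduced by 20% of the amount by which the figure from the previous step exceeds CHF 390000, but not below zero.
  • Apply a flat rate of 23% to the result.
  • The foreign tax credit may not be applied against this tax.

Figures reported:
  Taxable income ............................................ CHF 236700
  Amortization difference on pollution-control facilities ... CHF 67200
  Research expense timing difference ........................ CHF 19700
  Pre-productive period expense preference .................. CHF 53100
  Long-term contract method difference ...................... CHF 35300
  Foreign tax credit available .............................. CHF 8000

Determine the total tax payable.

CHF 75072

Minimum tax:
  Adjusted income: CHF 236700 + CHF 67200 + CHF 19700 + CHF 53100 + CHF 35300 = CHF 412000
  Exemption: CHF 90000 − 20% × (CHF 412000 − CHF 390000) = CHF 90000 − CHF 4400 = CHF 85600
  Base: CHF 412000 − CHF 85600 = CHF 326400
  CHF 326400 × 23% = CHF 75072

Regular tax:
  CHF 39000 × 15% = CHF 5850
  CHF 62000 × 29% = CHF 17980
  CHF 135700 × 38% = CHF 51566
  → CHF 75396
  Less foreign tax credit CHF 8000 → CHF 67396

CHF 75072 > CHF 67396, so the minimum tax is the binding amount.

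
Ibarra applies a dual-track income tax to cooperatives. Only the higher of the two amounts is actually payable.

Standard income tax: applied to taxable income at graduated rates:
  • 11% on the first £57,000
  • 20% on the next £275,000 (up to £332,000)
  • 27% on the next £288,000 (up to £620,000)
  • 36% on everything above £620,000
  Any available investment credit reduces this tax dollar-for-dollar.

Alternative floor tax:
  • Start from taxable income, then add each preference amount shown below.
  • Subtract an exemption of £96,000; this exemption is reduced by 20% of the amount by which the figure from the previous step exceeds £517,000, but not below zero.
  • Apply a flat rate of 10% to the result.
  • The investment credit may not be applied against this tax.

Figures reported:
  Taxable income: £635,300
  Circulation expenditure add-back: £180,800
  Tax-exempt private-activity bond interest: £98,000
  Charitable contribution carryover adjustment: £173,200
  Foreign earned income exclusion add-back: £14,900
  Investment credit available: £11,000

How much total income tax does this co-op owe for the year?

Standard income tax:
  £57,000 × 11% = £6,270
  £275,000 × 20% = £55,000
  £288,000 × 27% = £77,760
  £15,300 × 36% = £5,508
  → £144,538
  Less investment credit £11,000 → £133,538

Alternative floor tax:
  Adjusted income: £635,300 + £180,800 + £98,000 + £173,200 + £14,900 = £1,102,200
  Exemption: 20% × (£1,102,200 − £517,000) = £117,040 ≥ £96,000, so the exemption is fully phased out
  Base: £1,102,200 − £0 = £1,102,200
  £1,102,200 × 10% = £110,220

£133,538 > £110,220, so the standard income tax governs.

£133,538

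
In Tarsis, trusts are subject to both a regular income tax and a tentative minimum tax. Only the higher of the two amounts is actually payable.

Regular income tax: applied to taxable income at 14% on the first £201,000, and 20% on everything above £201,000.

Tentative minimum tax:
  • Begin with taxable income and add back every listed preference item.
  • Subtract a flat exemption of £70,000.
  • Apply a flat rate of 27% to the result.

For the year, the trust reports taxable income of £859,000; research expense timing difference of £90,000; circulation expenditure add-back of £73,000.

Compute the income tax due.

Regular income tax:
  £201,000 × 14% = £28,140
  £658,000 × 20% = £131,600
  → £159,740

Tentative minimum tax:
  Adjusted income: £859,000 + £90,000 + £73,000 = £1,022,000
  Less exemption £70,000 → base £952,000
  £952,000 × 27% = £257,040

£257,040 > £159,740, so the tentative minimum tax is the binding amount.

£257,040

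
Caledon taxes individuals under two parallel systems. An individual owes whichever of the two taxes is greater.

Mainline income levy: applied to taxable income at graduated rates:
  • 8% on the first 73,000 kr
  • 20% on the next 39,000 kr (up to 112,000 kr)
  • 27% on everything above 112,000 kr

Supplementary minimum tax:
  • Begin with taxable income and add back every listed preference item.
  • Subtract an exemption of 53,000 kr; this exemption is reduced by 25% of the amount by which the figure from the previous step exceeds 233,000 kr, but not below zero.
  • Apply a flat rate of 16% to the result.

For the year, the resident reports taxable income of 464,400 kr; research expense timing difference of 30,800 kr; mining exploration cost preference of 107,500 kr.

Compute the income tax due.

108,788 kr

Mainline income levy:
  73,000 kr × 8% = 5,840 kr
  39,000 kr × 20% = 7,800 kr
  352,400 kr × 27% = 95,148 kr
  → 108,788 kr

Supplementary minimum tax:
  Adjusted income: 464,400 kr + 30,800 kr + 107,500 kr = 602,700 kr
  Exemption: 25% × (602,700 kr − 233,000 kr) = 92,425 kr ≥ 53,000 kr, so the exemption is fully phased out
  Base: 602,700 kr − 0 kr = 602,700 kr
  602,700 kr × 16% = 96,432 kr

108,788 kr > 96,432 kr, so the mainline income levy governs.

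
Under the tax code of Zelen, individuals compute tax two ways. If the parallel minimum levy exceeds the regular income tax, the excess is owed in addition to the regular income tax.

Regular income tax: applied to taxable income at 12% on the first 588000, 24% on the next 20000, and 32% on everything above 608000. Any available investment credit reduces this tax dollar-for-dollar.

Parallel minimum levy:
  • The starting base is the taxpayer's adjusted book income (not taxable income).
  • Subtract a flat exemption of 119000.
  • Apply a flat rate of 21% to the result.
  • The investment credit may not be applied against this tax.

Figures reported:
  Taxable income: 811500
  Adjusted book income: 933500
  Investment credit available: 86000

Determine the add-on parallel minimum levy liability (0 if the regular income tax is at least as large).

Parallel minimum levy:
  Base (adjusted book income): 933500
  Less exemption 119000 → base 814500
  814500 × 21% = 171045

Regular income tax:
  588000 × 12% = 70560
  20000 × 24% = 4800
  203500 × 32% = 65120
  → 140480
  Less investment credit 86000 → 54480

Excess of parallel minimum levy over regular income tax: 171045 − 54480 = 116565.

116565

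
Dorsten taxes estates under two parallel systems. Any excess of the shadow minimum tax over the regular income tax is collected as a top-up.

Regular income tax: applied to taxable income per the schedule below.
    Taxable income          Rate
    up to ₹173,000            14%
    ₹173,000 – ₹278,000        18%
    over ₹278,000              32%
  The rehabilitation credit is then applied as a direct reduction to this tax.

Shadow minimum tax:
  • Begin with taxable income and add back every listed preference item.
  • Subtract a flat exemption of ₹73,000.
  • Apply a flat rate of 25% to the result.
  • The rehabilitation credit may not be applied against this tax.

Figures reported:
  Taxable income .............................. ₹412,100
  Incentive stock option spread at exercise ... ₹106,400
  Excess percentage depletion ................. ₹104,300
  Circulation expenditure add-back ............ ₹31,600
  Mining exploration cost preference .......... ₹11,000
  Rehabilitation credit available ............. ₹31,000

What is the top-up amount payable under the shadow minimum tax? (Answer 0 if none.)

Regular income tax:
  ₹173,000 × 14% = ₹24,220
  ₹105,000 × 18% = ₹18,900
  ₹134,100 × 32% = ₹42,912
  → ₹86,032
  Less rehabilitation credit ₹31,000 → ₹55,032

Shadow minimum tax:
  Adjusted income: ₹412,100 + ₹106,400 + ₹104,300 + ₹31,600 + ₹11,000 = ₹665,400
  Less exemption ₹73,000 → base ₹592,400
  ₹592,400 × 25% = ₹148,100

Excess of shadow minimum tax over regular income tax: ₹148,100 − ₹55,032 = ₹93,068.

₹93,068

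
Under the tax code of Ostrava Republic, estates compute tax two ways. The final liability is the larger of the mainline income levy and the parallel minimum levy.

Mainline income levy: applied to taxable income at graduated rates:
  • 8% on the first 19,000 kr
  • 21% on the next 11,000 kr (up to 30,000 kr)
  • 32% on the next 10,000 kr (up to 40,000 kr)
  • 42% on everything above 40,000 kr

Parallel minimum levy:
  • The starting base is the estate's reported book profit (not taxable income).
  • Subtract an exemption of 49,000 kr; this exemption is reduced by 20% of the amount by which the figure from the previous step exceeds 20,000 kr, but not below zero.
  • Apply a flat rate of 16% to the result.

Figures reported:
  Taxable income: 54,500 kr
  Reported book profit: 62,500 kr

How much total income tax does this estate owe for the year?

Parallel minimum levy:
  Base (reported book profit): 62,500 kr
  Exemption: 49,000 kr − 20% × (62,500 kr − 20,000 kr) = 49,000 kr − 8,500 kr = 40,500 kr
  Base: 62,500 kr − 40,500 kr = 22,000 kr
  22,000 kr × 16% = 3,520 kr

Mainline income levy:
  19,000 kr × 8% = 1,520 kr
  11,000 kr × 21% = 2,310 kr
  10,000 kr × 32% = 3,200 kr
  14,500 kr × 42% = 6,090 kr
  → 13,120 kr

13,120 kr > 3,520 kr, so the mainline income levy governs.

13,120 kr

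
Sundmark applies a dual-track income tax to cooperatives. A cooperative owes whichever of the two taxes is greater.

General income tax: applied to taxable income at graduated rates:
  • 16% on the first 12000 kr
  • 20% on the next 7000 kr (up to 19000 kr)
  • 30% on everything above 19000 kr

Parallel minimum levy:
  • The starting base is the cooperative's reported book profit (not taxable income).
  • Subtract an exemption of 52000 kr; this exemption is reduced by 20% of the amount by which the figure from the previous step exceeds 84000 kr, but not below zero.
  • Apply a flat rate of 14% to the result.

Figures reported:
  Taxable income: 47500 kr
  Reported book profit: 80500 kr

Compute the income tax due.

11870 kr

Parallel minimum levy:
  Base (reported book profit): 80500 kr
  Exemption: 80500 kr ≤ 84000 kr, so full 52000 kr applies
  Base: 80500 kr − 52000 kr = 28500 kr
  28500 kr × 14% = 3990 kr

General income tax:
  12000 kr × 16% = 1920 kr
  7000 kr × 20% = 1400 kr
  28500 kr × 30% = 8550 kr
  → 11870 kr

11870 kr > 3990 kr, so the general income tax governs.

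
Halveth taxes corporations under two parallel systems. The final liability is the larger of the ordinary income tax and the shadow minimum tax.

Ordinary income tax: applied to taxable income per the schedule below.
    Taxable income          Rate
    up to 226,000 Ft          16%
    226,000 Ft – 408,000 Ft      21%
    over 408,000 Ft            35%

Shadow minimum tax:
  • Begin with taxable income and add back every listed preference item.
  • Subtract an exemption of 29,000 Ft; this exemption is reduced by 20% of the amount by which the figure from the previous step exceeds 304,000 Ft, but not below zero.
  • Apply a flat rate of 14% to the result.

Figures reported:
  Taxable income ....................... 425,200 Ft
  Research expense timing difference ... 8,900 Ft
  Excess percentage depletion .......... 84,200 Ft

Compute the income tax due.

Ordinary income tax:
  226,000 Ft × 16% = 36,160 Ft
  182,000 Ft × 21% = 38,220 Ft
  17,200 Ft × 35% = 6,020 Ft
  → 80,400 Ft

Shadow minimum tax:
  Adjusted income: 425,200 Ft + 8,900 Ft + 84,200 Ft = 518,300 Ft
  Exemption: 20% × (518,300 Ft − 304,000 Ft) = 42,860 Ft ≥ 29,000 Ft, so the exemption is fully phased out
  Base: 518,300 Ft − 0 Ft = 518,300 Ft
  518,300 Ft × 14% = 72,562 Ft

80,400 Ft > 72,562 Ft, so the ordinary income tax governs.

80,400 Ft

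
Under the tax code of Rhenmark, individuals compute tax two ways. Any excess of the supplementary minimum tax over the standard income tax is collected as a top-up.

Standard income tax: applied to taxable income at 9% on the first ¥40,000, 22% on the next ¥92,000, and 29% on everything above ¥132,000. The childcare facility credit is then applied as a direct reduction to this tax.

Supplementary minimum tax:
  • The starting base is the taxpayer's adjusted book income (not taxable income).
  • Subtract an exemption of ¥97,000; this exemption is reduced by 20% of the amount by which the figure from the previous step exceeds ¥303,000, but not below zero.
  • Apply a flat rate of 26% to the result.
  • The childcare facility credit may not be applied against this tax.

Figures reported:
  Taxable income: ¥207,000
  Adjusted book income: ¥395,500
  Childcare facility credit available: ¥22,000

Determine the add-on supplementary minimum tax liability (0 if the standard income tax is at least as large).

¥58,830

Standard income tax:
  ¥40,000 × 9% = ¥3,600
  ¥92,000 × 22% = ¥20,240
  ¥75,000 × 29% = ¥21,750
  → ¥45,590
  Less childcare facility credit ¥22,000 → ¥23,590

Supplementary minimum tax:
  Base (adjusted book income): ¥395,500
  Exemption: ¥97,000 − 20% × (¥395,500 − ¥303,000) = ¥97,000 − ¥18,500 = ¥78,500
  Base: ¥395,500 − ¥78,500 = ¥317,000
  ¥317,000 × 26% = ¥82,420

Excess of supplementary minimum tax over standard income tax: ¥82,420 − ¥23,590 = ¥58,830.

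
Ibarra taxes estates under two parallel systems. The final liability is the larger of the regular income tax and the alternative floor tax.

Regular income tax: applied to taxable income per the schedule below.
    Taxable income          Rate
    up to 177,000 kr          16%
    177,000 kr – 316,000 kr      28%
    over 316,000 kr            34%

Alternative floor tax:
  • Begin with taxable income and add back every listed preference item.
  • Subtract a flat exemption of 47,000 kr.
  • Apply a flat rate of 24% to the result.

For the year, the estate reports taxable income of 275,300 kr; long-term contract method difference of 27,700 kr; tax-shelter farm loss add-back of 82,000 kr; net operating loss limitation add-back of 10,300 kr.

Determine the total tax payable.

83,592 kr

Alternative floor tax:
  Adjusted income: 275,300 kr + 27,700 kr + 82,000 kr + 10,300 kr = 395,300 kr
  Less exemption 47,000 kr → base 348,300 kr
  348,300 kr × 24% = 83,592 kr

Regular income tax:
  177,000 kr × 16% = 28,320 kr
  98,300 kr × 28% = 27,524 kr
  → 55,844 kr

83,592 kr > 55,844 kr, so the alternative floor tax is the binding amount.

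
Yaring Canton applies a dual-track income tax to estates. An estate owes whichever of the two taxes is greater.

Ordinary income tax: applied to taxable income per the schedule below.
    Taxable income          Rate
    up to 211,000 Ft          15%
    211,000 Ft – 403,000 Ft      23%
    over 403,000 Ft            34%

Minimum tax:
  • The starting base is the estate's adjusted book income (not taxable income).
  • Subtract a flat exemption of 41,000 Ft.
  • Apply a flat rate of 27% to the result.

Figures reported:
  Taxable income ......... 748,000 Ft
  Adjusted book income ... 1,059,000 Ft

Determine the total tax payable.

Minimum tax:
  Base (adjusted book income): 1,059,000 Ft
  Less exemption 41,000 Ft → base 1,018,000 Ft
  1,018,000 Ft × 27% = 274,860 Ft

Ordinary income tax:
  211,000 Ft × 15% = 31,650 Ft
  192,000 Ft × 23% = 44,160 Ft
  345,000 Ft × 34% = 117,300 Ft
  → 193,110 Ft

274,860 Ft > 193,110 Ft, so the minimum tax is the binding amount.

274,860 Ft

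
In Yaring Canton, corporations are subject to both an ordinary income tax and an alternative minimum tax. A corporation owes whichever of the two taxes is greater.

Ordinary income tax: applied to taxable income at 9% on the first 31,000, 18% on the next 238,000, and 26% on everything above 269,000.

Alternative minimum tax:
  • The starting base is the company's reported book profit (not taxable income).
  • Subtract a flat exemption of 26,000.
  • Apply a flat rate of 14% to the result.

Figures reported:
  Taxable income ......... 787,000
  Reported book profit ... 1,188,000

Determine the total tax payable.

Alternative minimum tax:
  Base (reported book profit): 1,188,000
  Less exemption 26,000 → base 1,162,000
  1,162,000 × 14% = 162,680

Ordinary income tax:
  31,000 × 9% = 2,790
  238,000 × 18% = 42,840
  518,000 × 26% = 134,680
  → 180,310

180,310 > 162,680, so the ordinary income tax governs.

180,310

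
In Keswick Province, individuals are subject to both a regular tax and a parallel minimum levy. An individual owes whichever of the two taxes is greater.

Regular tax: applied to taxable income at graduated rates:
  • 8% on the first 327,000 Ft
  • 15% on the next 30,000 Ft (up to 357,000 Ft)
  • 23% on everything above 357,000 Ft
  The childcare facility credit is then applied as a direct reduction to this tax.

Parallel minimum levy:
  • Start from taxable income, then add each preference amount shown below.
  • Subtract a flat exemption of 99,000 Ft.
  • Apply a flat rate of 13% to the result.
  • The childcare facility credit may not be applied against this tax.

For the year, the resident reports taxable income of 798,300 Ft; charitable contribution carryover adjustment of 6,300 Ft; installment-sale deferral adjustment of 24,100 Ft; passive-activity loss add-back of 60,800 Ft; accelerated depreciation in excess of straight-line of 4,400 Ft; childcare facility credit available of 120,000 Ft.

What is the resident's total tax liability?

Parallel minimum levy:
  Adjusted income: 798,300 Ft + 6,300 Ft + 24,100 Ft + 60,800 Ft + 4,400 Ft = 893,900 Ft
  Less exemption 99,000 Ft → base 794,900 Ft
  794,900 Ft × 13% = 103,337 Ft

Regular tax:
  327,000 Ft × 8% = 26,160 Ft
  30,000 Ft × 15% = 4,500 Ft
  441,300 Ft × 23% = 101,499 Ft
  → 132,159 Ft
  Less childcare facility credit 120,000 Ft → 12,159 Ft

103,337 Ft > 12,159 Ft, so the parallel minimum levy is the binding amount.

103,337 Ft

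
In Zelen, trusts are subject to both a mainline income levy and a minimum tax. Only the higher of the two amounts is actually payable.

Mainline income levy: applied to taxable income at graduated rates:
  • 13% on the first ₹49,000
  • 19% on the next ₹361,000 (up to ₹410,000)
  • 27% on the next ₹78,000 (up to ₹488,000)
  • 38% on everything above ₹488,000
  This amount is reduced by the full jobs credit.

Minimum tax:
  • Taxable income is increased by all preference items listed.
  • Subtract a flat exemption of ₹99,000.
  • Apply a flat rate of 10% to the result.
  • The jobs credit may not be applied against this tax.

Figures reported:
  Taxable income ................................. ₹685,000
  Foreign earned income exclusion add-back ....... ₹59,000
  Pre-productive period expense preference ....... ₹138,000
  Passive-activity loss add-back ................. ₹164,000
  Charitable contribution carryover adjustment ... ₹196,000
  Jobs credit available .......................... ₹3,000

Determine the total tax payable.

Mainline income levy:
  ₹49,000 × 13% = ₹6,370
  ₹361,000 × 19% = ₹68,590
  ₹78,000 × 27% = ₹21,060
  ₹197,000 × 38% = ₹74,860
  → ₹170,880
  Less jobs credit ₹3,000 → ₹167,880

Minimum tax:
  Adjusted income: ₹685,000 + ₹59,000 + ₹138,000 + ₹164,000 + ₹196,000 = ₹1,242,000
  Less exemption ₹99,000 → base ₹1,143,000
  ₹1,143,000 × 10% = ₹114,300

₹167,880 > ₹114,300, so the mainline income levy governs.

₹167,880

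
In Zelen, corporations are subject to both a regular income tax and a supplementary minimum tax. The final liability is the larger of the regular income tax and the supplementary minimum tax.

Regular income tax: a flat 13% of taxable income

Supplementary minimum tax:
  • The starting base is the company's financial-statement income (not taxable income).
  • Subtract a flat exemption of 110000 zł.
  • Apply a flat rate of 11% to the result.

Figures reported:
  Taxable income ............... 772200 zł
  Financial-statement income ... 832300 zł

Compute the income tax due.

100386 zł

Supplementary minimum tax:
  Base (financial-statement income): 832300 zł
  Less exemption 110000 zł → base 722300 zł
  722300 zł × 11% = 79453 zł

Regular income tax:
  772200 zł × 13% = 100386 zł

100386 zł > 79453 zł, so the regular income tax governs.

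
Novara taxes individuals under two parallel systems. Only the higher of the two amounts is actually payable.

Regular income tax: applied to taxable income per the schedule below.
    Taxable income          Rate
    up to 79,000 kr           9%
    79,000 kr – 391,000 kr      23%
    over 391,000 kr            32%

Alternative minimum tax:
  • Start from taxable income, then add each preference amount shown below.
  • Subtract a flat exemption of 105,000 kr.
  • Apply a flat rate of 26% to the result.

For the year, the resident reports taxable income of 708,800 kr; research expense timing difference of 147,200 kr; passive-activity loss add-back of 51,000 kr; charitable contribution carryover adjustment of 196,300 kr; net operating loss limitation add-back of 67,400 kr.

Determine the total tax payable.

277,082 kr

Regular income tax:
  79,000 kr × 9% = 7,110 kr
  312,000 kr × 23% = 71,760 kr
  317,800 kr × 32% = 101,696 kr
  → 180,566 kr

Alternative minimum tax:
  Adjusted income: 708,800 kr + 147,200 kr + 51,000 kr + 196,300 kr + 67,400 kr = 1,170,700 kr
  Less exemption 105,000 kr → base 1,065,700 kr
  1,065,700 kr × 26% = 277,082 kr

277,082 kr > 180,566 kr, so the alternative minimum tax is the binding amount.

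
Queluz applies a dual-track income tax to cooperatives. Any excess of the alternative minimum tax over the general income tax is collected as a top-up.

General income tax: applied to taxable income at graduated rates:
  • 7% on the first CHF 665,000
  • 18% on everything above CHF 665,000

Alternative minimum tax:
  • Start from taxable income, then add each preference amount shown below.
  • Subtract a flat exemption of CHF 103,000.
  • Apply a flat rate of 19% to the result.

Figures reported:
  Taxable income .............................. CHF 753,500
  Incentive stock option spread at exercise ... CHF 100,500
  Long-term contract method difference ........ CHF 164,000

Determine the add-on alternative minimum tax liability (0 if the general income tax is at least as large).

CHF 111,370

General income tax:
  CHF 665,000 × 7% = CHF 46,550
  CHF 88,500 × 18% = CHF 15,930
  → CHF 62,480

Alternative minimum tax:
  Adjusted income: CHF 753,500 + CHF 100,500 + CHF 164,000 = CHF 1,018,000
  Less exemption CHF 103,000 → base CHF 915,000
  CHF 915,000 × 19% = CHF 173,850

Excess of alternative minimum tax over general income tax: CHF 173,850 − CHF 62,480 = CHF 111,370.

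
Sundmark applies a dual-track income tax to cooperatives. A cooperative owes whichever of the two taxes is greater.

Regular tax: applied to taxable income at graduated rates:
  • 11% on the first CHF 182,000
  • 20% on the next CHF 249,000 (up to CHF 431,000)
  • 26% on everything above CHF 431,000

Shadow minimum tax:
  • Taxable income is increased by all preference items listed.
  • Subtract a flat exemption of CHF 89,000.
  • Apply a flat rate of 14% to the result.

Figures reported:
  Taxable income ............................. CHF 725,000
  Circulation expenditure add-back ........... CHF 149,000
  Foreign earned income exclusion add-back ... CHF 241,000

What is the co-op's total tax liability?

Regular tax:
  CHF 182,000 × 11% = CHF 20,020
  CHF 249,000 × 20% = CHF 49,800
  CHF 294,000 × 26% = CHF 76,440
  → CHF 146,260

Shadow minimum tax:
  Adjusted income: CHF 725,000 + CHF 149,000 + CHF 241,000 = CHF 1,115,000
  Less exemption CHF 89,000 → base CHF 1,026,000
  CHF 1,026,000 × 14% = CHF 143,640

CHF 146,260 > CHF 143,640, so the regular tax governs.

CHF 146,260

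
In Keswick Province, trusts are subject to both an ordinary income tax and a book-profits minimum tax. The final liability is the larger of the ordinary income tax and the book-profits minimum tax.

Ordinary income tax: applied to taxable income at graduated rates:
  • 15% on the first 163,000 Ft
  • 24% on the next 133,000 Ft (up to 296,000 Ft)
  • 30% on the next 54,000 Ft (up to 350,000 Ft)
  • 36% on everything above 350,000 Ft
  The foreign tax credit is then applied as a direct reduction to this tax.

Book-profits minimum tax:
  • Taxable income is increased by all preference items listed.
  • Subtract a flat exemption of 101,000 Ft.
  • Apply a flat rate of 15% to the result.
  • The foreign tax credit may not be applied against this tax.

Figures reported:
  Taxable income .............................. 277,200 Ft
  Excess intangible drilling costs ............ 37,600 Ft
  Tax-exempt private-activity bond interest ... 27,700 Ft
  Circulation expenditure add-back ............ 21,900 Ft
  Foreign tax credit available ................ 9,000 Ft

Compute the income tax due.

42,858 Ft

Book-profits minimum tax:
  Adjusted income: 277,200 Ft + 37,600 Ft + 27,700 Ft + 21,900 Ft = 364,400 Ft
  Less exemption 101,000 Ft → base 263,400 Ft
  263,400 Ft × 15% = 39,510 Ft

Ordinary income tax:
  163,000 Ft × 15% = 24,450 Ft
  114,200 Ft × 24% = 27,408 Ft
  → 51,858 Ft
  Less foreign tax credit 9,000 Ft → 42,858 Ft

42,858 Ft > 39,510 Ft, so the ordinary income tax governs.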